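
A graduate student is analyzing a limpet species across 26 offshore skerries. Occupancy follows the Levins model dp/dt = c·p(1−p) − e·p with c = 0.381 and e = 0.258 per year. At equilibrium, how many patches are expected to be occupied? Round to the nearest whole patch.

8

p* = 1 − e/c = 1 − 0.258/0.381 = 0.3228.
Expected occupied patches = N × p* = 26 × 0.3228 = 8.39 ≈ 8.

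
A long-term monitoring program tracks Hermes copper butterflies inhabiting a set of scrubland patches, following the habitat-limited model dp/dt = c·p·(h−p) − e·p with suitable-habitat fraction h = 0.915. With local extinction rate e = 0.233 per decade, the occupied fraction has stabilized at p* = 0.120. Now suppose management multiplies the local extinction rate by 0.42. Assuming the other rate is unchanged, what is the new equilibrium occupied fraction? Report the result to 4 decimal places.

Balance c(h−p*) = e gives c = e/(0.915 − 0.12000) = 0.233/0.79500 = 0.29308.
New p* = 0.915 − e/c = 0.915 − 0.09786/0.29308 = 0.58110.

0.5811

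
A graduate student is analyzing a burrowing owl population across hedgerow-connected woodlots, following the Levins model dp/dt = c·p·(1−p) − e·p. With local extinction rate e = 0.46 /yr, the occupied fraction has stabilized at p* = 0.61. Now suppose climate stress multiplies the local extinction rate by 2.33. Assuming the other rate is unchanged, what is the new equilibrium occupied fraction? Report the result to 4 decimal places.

0.0913

Balance c(1−p*) = e gives c = e/(1 − 0.61000) = 0.46/0.39000 = 1.17949.
New p* = 1 − e/c = 1 − 1.07180/1.17949 = 0.09130.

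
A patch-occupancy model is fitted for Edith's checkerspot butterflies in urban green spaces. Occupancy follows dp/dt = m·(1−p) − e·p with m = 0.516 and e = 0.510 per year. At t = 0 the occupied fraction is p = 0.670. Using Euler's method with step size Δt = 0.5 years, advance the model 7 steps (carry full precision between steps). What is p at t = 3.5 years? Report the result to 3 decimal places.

Update rule: p ← p + [m·(1−p) − e·p]·Δt with Δt = 0.5.
t = 0.5: p = 0.67000 + (-0.08571) = 0.58429
t = 1: p = 0.58429 + (-0.04174) = 0.54255
t = 1.5: p = 0.54255 + (-0.02033) = 0.52222
t = 2: p = 0.52222 + (-0.00990) = 0.51232
t = 2.5: p = 0.51232 + (-0.00482) = 0.50750
t = 3: p = 0.50750 + (-0.00235) = 0.50515
t = 3.5: p = 0.50515 + (-0.00114) = 0.50401

0.504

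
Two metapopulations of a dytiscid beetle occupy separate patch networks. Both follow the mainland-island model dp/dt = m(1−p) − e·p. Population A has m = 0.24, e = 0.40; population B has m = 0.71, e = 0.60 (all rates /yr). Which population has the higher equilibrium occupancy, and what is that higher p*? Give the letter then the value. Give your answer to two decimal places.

A: p*_A = m/(m+e) = 0.24/0.6400 = 0.3750.
B: p*_B = 0.71/1.3100 = 0.5420.
B is higher at 0.5420.

B, 0.54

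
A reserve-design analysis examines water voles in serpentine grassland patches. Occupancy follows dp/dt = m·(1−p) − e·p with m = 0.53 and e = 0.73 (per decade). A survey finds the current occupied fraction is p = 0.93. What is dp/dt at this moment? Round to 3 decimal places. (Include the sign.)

Colonization term: m·(1−p) = 0.53×0.0700 = 0.03710.
Extinction term: e·p = 0.67890.
dp/dt = 0.03710 − 0.67890 = -0.64180.

-0.642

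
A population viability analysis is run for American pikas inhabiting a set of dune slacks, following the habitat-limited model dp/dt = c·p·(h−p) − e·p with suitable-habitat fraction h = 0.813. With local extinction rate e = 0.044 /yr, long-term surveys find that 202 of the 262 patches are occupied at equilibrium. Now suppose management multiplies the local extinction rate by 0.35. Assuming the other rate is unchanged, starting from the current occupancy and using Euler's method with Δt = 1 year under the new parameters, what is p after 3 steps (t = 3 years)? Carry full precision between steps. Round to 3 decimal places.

0.798

Observed p* = 202/262 = 0.77099.
Balance c(h−p*) = e gives c = e/(0.813 − 0.77099) = 0.044/0.04201 = 1.04743.
Starting from p₀ = 0.77099; update p ← p + (dp/dt)·Δt with the new parameters.
step 1: Δp = +0.02205, p = 0.79304
step 2: Δp = +0.00436, p = 0.79741
step 3: Δp = +0.00074, p = 0.79815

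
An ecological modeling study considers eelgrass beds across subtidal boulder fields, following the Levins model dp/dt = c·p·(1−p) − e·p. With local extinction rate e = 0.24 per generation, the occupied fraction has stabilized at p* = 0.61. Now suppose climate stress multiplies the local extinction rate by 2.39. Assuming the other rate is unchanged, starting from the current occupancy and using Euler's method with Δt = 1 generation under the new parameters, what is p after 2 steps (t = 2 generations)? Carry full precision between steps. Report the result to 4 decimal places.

0.3218

Balance c(1−p*) = e gives c = e/(1 − 0.61000) = 0.24/0.39000 = 0.61538.
Starting from p₀ = 0.61000; update p ← p + (dp/dt)·Δt with the new parameters.
step 1: Δp = -0.20350, p = 0.40650
step 2: Δp = -0.08470, p = 0.32180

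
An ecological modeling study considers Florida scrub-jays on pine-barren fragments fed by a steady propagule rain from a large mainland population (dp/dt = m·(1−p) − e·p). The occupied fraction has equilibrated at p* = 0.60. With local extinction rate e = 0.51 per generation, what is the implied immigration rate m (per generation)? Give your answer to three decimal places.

0.765

At equilibrium m(1−p*) = e·p*, so m = e·p*/(1−p*).
m = 0.51 × 0.60 / 0.4000 = 0.3060/0.4000 = 0.7650.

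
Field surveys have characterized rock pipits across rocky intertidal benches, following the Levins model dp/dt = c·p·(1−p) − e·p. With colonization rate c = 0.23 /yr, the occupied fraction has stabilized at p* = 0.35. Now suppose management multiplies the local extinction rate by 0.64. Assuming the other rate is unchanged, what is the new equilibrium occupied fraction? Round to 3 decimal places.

Balance c(1−p*) = e gives e = 0.23×(1 − 0.35000) = 0.14950.
New p* = 1 − e/c = 1 − 0.09568/0.23000 = 0.58400.

0.584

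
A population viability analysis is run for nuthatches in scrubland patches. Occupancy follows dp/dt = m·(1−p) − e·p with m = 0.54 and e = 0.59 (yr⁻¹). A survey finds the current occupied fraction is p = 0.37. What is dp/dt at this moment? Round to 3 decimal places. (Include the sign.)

Colonization term: m·(1−p) = 0.54×0.6300 = 0.34020.
Extinction term: e·p = 0.21830.
dp/dt = 0.34020 − 0.21830 = 0.12190.

0.122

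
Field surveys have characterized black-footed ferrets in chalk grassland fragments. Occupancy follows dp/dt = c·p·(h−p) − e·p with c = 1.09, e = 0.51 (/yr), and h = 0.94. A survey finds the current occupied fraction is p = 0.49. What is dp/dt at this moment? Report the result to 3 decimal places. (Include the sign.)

-0.010

Colonization term: c·p·(h−p) = 1.09×0.49×0.4500 = 0.24034.
Extinction term: e·p = 0.24990.
dp/dt = 0.24034 − 0.24990 = -0.00956.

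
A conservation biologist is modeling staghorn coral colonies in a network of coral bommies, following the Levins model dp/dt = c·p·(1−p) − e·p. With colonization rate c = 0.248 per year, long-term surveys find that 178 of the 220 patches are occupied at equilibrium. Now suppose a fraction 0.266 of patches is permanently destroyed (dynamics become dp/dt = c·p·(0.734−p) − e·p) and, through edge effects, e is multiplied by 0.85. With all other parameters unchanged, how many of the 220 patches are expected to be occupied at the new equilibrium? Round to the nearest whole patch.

Observed p* = 178/220 = 0.80909.
Balance c(1−p*) = e gives e = 0.248×(1 − 0.80909) = 0.04735.
New p* = 0.734 − e/c = 0.734 − 0.04025/0.24800 = 0.57170.
Expected occupied = 220 × 0.57170 = 125.77 ≈ 126.

126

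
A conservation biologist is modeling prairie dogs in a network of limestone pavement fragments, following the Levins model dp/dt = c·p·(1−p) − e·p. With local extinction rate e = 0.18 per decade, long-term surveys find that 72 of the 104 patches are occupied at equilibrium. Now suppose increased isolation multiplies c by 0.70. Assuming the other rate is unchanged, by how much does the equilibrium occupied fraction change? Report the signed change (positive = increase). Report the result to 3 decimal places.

-0.132

Observed p* = 72/104 = 0.69231.
Balance c(1−p*) = e gives c = e/(1 − 0.69231) = 0.18/0.30769 = 0.58500.
New p* = 1 − e/c = 1 − 0.18000/0.40950 = 0.56044.
Δp* = 0.56044 − 0.69231 = -0.13187.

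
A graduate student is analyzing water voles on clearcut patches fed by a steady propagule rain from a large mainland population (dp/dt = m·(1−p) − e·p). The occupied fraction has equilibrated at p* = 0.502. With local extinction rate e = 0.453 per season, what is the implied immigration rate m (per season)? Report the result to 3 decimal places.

At equilibrium m(1−p*) = e·p*, so m = e·p*/(1−p*).
m = 0.453 × 0.502 / 0.4980 = 0.2274/0.4980 = 0.4566.

0.457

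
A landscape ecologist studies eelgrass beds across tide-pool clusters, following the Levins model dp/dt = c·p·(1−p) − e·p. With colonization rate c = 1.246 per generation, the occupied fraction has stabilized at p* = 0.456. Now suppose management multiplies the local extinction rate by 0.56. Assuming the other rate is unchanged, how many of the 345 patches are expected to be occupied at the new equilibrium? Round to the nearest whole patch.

Balance c(1−p*) = e gives e = 1.246×(1 − 0.45600) = 0.67782.
New p* = 1 − e/c = 1 − 0.37958/1.24600 = 0.69536.
Expected occupied = 345 × 0.69536 = 239.90 ≈ 240.

240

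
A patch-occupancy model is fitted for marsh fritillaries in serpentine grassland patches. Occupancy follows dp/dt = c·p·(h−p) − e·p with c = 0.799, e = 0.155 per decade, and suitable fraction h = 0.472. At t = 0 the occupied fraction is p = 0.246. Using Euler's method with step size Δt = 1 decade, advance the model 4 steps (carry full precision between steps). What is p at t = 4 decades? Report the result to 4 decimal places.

0.2651

Update rule: p ← p + [c·p·(h−p) − e·p]·Δt with Δt = 1.
p: 0.24600 → 0.25229  (Δp = +0.00629)
p: 0.25229 → 0.25748  (Δp = +0.00518)
p: 0.25748 → 0.26170  (Δp = +0.00422)
p: 0.26170 → 0.26511  (Δp = +0.00341)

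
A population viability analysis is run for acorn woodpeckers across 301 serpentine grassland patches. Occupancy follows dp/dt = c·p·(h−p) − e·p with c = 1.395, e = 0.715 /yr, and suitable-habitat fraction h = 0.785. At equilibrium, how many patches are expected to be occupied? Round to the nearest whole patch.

82

p* = h − e/c = 0.785 − 0.5125 = 0.2725.
Expected occupied patches = N × p* = 301 × 0.2725 = 82.01 ≈ 82.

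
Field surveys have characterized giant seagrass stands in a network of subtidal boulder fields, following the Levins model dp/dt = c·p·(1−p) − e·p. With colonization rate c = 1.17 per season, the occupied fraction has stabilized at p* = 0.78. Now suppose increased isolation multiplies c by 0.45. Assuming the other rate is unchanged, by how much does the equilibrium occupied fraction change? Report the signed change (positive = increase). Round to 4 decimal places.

Balance c(1−p*) = e gives e = 1.17×(1 − 0.78000) = 0.25740.
New p* = 1 − e/c = 1 − 0.25740/0.52650 = 0.51111.
Δp* = 0.51111 − 0.78000 = -0.26889.

-0.2689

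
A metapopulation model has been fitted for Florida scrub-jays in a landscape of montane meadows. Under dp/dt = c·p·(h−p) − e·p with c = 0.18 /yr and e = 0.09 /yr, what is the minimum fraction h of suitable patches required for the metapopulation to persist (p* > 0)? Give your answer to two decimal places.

0.50

p* = h − e/c is positive only when h > e/c.
h_min = e/c = 0.09/0.18 = 0.5000.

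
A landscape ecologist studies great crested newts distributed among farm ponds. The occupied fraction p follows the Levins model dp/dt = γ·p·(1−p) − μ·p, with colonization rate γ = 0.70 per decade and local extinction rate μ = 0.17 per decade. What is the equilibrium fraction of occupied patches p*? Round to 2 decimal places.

0.76

Setting dp/dt = 0 and dividing through by p* gives γ·(1−p*) = μ.
So p* = 1 − μ/γ = 1 − 0.17/0.70 = 1 − 0.2429 = 0.7571.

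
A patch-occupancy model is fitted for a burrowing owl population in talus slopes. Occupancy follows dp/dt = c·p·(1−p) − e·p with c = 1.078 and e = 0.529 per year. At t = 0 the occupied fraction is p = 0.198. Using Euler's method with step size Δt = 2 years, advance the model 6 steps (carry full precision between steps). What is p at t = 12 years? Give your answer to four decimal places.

Update rule: p ← p + [c·p·(1−p) − e·p]·Δt with Δt = 2.
  1  |  dp/dt·Δt = +0.132880  |  p_1 = 0.330880
  2  |  dp/dt·Δt = +0.127264  |  p_2 = 0.458144
  3  |  dp/dt·Δt = +0.050506  |  p_3 = 0.508651
  4  |  dp/dt·Δt = +0.000686  |  p_4 = 0.509337
  5  |  dp/dt·Δt = -0.000066  |  p_5 = 0.509271
  6  |  dp/dt·Δt = +0.000007  |  p_6 = 0.509277

0.5093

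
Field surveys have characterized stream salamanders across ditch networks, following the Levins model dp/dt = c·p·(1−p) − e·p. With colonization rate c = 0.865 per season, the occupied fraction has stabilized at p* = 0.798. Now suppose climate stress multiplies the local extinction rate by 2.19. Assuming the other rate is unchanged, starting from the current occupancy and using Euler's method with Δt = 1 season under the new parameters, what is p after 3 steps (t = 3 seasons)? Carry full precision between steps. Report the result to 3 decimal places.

Balance c(1−p*) = e gives e = 0.865×(1 − 0.79800) = 0.17473.
Starting from p₀ = 0.79800; update p ← p + (dp/dt)·Δt with the new parameters.
p: 0.79800 → 0.63207  (Δp = -0.16593)
p: 0.63207 → 0.59137  (Δp = -0.04071)
p: 0.59137 → 0.57410  (Δp = -0.01726)

0.574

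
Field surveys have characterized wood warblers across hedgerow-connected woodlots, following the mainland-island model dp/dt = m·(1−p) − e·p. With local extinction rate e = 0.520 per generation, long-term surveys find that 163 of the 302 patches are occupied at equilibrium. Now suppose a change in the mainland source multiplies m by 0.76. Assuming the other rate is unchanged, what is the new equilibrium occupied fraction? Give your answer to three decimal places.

0.471

Observed p* = 163/302 = 0.53974.
Balance m(1−p*) = e·p* gives m = e·p*/(1−p*) = 0.520×0.53974/0.46026 = 0.60980.
New p* = m/(m+e) = 0.46345/(0.46345+0.52000) = 0.47125.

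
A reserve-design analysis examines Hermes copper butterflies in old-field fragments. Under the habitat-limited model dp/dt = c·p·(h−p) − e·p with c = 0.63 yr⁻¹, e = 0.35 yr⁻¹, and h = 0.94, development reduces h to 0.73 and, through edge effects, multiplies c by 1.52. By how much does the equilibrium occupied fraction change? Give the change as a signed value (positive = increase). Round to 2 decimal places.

-0.02

Before: p* = h − e/c = 0.94 − 0.35/0.63 = 0.94 − 0.5556 = 0.3844.
After: c = 0.9576, e = 0.35, h = 0.73; p* = 0.73 − 0.35/0.9576 = 0.3645.
Δp* = 0.3645 − 0.3844 = -0.0199.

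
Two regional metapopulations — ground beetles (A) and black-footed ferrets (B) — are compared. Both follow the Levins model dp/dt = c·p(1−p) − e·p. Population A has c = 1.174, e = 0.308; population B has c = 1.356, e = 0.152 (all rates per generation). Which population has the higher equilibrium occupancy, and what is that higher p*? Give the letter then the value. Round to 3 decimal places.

B, 0.888

A: p*_A = 1 − 0.308/1.174 = 0.7376.
B: p*_B = 1 − 0.152/1.356 = 0.8879.
B is higher at 0.8879.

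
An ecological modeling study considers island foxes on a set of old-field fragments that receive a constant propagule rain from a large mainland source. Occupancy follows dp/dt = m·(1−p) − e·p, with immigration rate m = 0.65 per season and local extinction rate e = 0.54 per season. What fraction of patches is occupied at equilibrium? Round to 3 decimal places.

Setting dp/dt = 0: m − m·p* = e·p*, so m = (m+e)·p*.
p* = m/(m+e) = 0.65/(0.65+0.54) = 0.65/1.1900 = 0.5462.

0.546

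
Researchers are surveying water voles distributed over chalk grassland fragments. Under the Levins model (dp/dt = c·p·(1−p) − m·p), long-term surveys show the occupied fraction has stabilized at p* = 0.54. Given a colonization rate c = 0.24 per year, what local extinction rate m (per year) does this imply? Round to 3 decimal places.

0.110

At equilibrium c(1−p*) = m.
m = 0.24 × (1 − 0.54) = 0.24 × 0.4600 = 0.1104.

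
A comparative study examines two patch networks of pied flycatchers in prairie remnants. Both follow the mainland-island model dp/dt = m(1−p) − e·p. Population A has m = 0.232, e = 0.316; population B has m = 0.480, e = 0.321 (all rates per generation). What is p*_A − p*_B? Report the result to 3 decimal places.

-0.176

A: p*_A = m/(m+e) = 0.232/0.5480 = 0.4234.
B: p*_B = 0.480/0.8010 = 0.5993.
p*_A − p*_B = 0.4234 − 0.5993 = -0.1759.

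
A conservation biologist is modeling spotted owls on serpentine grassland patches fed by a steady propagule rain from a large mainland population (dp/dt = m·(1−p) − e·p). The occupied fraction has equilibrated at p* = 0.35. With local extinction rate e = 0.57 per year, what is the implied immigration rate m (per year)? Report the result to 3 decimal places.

0.307

At equilibrium m(1−p*) = e·p*, so m = e·p*/(1−p*).
m = 0.57 × 0.35 / 0.6500 = 0.1995/0.6500 = 0.3069.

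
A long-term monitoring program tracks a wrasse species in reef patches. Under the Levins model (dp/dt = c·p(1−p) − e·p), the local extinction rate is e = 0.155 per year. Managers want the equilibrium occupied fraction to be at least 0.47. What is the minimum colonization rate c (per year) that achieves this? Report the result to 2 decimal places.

0.29

p* = 1 − e/c ≥ 0.47 requires e/c ≤ 0.5300, i.e. c ≥ e/0.5300.
c_min = 0.155/0.5300 = 0.2925.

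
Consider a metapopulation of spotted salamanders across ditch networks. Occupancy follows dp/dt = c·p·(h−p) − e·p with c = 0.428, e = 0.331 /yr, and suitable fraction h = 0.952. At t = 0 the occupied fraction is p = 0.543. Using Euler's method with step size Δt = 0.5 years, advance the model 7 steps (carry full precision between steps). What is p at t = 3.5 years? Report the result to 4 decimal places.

Update rule: p ← p + [c·p·(h−p) − e·p]·Δt with Δt = 0.5.
p: 0.54300 → 0.50066  (Δp = -0.04234)
p: 0.50066 → 0.46616  (Δp = -0.03450)
p: 0.46616 → 0.43748  (Δp = -0.02868)
p: 0.43748 → 0.41324  (Δp = -0.02423)
p: 0.41324 → 0.39250  (Δp = -0.02075)
p: 0.39250 → 0.37453  (Δp = -0.01796)
p: 0.37453 → 0.35883  (Δp = -0.01570)

0.3588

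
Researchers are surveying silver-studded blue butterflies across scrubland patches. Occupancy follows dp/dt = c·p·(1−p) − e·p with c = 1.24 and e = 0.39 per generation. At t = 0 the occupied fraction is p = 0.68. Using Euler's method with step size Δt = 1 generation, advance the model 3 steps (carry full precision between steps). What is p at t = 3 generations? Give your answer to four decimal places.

0.6855

Update rule: p ← p + [c·p·(1−p) − e·p]·Δt with Δt = 1.
step 1: Δp = +0.00462, p = 0.68462
step 2: Δp = +0.00073, p = 0.68535
step 3: Δp = +0.00011, p = 0.68546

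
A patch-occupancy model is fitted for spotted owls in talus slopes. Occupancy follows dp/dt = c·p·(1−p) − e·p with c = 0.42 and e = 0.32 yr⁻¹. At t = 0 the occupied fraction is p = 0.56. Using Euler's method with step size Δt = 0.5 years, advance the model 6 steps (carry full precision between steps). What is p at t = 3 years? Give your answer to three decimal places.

Update rule: p ← p + [c·p·(1−p) − e·p]·Δt with Δt = 0.5.
  1  |  dp/dt·Δt = -0.037856  |  p_1 = 0.522144
  2  |  dp/dt·Δt = -0.031146  |  p_2 = 0.490998
  3  |  dp/dt·Δt = -0.026077  |  p_3 = 0.464921
  4  |  dp/dt·Δt = -0.022146  |  p_4 = 0.442775
  5  |  dp/dt·Δt = -0.019032  |  p_5 = 0.423744
  6  |  dp/dt·Δt = -0.016520  |  p_6 = 0.407224

0.407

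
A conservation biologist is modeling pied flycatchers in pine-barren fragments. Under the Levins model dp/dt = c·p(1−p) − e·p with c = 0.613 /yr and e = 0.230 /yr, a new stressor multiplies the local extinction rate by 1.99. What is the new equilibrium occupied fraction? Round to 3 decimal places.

0.253

Before: p* = 1 − 0.230/0.613 = 0.6248.
After the change, c = 0.613, e = 0.4577, so p* = 1 − 0.4577/0.613 = 0.2533.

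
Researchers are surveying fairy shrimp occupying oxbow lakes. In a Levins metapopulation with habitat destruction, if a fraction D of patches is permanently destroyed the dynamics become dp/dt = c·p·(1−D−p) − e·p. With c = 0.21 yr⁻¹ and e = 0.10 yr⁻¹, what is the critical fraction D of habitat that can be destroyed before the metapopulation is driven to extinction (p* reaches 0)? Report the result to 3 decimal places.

The nontrivial equilibrium is p* = (1−D) − e/c; extinction occurs when this hits zero.
So D_crit = 1 − e/c = 1 − 0.10/0.21 = 1 − 0.4762 = 0.5238.
This equals the undisturbed p*, a classic result of Lande's extension.

0.524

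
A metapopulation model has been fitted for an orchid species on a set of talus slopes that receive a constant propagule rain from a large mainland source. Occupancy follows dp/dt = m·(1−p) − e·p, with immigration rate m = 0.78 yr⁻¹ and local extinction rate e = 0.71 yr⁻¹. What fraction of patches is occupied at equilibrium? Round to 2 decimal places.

0.52

At equilibrium the propagule rain into empty patches balances local extinction: m(1−p*) = e·p*.
p* = m/(m+e) = 0.78/(0.78+0.71) = 0.78/1.4900 = 0.5235.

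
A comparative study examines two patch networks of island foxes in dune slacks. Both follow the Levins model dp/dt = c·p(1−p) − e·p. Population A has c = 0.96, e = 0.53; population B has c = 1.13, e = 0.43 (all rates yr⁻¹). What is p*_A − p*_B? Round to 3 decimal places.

-0.172

A: p*_A = 1 − 0.53/0.96 = 0.4479.
B: p*_B = 1 − 0.43/1.13 = 0.6195.
p*_A − p*_B = 0.4479 − 0.6195 = -0.1716.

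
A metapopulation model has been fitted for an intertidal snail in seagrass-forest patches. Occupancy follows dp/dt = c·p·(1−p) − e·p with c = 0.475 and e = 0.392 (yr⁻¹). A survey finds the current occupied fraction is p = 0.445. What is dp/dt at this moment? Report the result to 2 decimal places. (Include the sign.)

Colonization term: c·p·(1−p) = 0.475×0.445×0.5550 = 0.11731.
Extinction term: e·p = 0.17444.
dp/dt = 0.11731 − 0.17444 = -0.05713.

-0.06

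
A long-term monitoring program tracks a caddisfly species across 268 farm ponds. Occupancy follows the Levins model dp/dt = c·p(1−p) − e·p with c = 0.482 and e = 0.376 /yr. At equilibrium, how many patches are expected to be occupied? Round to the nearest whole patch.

p* = 1 − e/c = 1 − 0.376/0.482 = 0.2199.
Expected occupied patches = N × p* = 268 × 0.2199 = 58.94 ≈ 59.

59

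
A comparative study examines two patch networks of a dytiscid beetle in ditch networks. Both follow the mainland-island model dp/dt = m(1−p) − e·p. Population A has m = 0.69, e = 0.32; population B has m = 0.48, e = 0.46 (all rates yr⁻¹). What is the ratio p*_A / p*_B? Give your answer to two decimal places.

A: p*_A = m/(m+e) = 0.69/1.0100 = 0.6832.
B: p*_B = 0.48/0.9400 = 0.5106.
p*_A / p*_B = 0.6832/0.5106 = 1.3379.

1.34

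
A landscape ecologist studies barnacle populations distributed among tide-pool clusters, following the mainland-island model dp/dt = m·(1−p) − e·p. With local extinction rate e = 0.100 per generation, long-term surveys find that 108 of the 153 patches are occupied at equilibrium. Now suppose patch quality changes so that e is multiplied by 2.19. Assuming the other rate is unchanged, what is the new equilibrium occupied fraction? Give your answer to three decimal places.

Observed p* = 108/153 = 0.70588.
Balance m(1−p*) = e·p* gives m = e·p*/(1−p*) = 0.100×0.70588/0.29412 = 0.24000.
New p* = m/(m+e) = 0.24000/(0.24000+0.21900) = 0.52288.

0.523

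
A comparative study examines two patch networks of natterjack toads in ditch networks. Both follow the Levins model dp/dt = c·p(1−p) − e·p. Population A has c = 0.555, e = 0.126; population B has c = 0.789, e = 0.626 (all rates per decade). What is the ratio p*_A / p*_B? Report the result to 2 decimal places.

A: p*_A = 1 − 0.126/0.555 = 0.7730.
B: p*_B = 1 − 0.626/0.789 = 0.2066.
p*_A / p*_B = 0.7730/0.2066 = 3.7416.

3.74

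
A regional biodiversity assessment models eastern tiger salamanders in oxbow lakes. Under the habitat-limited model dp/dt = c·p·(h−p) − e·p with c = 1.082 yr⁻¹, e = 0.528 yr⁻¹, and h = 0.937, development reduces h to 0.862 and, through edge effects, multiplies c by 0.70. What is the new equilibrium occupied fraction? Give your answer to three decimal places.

0.165

Before: p* = h − e/c = 0.937 − 0.528/1.082 = 0.937 − 0.4880 = 0.4490.
After: c = 0.7574, e = 0.528, h = 0.862; p* = 0.862 − 0.528/0.7574 = 0.1649.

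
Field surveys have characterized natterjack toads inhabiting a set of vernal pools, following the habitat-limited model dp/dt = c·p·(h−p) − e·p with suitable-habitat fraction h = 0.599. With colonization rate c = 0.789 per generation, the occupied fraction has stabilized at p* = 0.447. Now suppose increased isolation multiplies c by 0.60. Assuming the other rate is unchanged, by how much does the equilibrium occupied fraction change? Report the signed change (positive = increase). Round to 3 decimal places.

-0.101

Balance c(h−p*) = e gives e = 0.789×(0.599 − 0.44700) = 0.11993.
New p* = 0.599 − e/c = 0.599 − 0.11993/0.47340 = 0.34566.
Δp* = 0.34566 − 0.44700 = -0.10134.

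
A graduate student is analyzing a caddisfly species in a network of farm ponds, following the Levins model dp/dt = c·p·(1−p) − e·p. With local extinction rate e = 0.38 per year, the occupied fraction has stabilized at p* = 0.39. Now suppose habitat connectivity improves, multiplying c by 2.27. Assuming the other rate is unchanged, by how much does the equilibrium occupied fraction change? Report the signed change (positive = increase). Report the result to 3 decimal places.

0.341

Balance c(1−p*) = e gives c = e/(1 − 0.39000) = 0.38/0.61000 = 0.62295.
New p* = 1 − e/c = 1 − 0.38000/1.41410 = 0.73128.
Δp* = 0.73128 − 0.39000 = +0.34128.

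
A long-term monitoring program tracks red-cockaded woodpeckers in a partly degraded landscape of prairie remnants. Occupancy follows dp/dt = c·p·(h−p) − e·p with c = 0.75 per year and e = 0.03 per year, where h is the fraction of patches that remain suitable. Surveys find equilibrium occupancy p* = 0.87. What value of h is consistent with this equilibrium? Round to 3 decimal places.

At equilibrium c(h−p*) = e, so h = p* + e/c.
h = 0.87 + 0.03/0.75 = 0.87 + 0.0400 = 0.9100.

0.910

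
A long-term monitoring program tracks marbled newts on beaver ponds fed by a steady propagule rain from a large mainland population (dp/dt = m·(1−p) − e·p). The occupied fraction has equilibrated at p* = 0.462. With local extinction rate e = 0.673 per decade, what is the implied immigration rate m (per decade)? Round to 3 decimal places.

At equilibrium m(1−p*) = e·p*, so m = e·p*/(1−p*).
m = 0.673 × 0.462 / 0.5380 = 0.3109/0.5380 = 0.5779.

0.578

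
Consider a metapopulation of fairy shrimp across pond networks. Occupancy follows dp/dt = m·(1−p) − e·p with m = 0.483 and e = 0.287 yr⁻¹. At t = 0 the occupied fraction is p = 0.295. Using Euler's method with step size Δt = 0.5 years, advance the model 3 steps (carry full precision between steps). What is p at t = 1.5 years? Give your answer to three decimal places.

Update rule: p ← p + [m·(1−p) − e·p]·Δt with Δt = 0.5.
  1  |  dp/dt·Δt = +0.127925  |  p_1 = 0.422925
  2  |  dp/dt·Δt = +0.078674  |  p_2 = 0.501599
  3  |  dp/dt·Δt = +0.048384  |  p_3 = 0.549983

0.550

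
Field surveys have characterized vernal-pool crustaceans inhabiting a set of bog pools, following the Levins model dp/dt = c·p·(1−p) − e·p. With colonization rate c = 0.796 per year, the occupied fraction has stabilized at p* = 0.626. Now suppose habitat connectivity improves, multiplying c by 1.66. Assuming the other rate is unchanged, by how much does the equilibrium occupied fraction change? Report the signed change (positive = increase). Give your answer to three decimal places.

Balance c(1−p*) = e gives e = 0.796×(1 − 0.62600) = 0.29770.
New p* = 1 − e/c = 1 − 0.29770/1.32136 = 0.77470.
Δp* = 0.77470 − 0.62600 = +0.14870.

0.149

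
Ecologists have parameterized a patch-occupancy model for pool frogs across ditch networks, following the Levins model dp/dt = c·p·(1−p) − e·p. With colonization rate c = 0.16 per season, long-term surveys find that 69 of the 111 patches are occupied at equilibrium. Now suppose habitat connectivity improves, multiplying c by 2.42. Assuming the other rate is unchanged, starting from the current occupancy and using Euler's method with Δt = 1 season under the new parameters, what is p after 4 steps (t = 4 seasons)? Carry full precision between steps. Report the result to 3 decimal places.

0.780

Observed p* = 69/111 = 0.62162.
Balance c(1−p*) = e gives e = 0.16×(1 − 0.62162) = 0.06054.
Starting from p₀ = 0.62162; update p ← p + (dp/dt)·Δt with the new parameters.
step 1: Δp = +0.05344, p = 0.67506
step 2: Δp = +0.04407, p = 0.71913
step 3: Δp = +0.03467, p = 0.75380
step 4: Δp = +0.02622, p = 0.78002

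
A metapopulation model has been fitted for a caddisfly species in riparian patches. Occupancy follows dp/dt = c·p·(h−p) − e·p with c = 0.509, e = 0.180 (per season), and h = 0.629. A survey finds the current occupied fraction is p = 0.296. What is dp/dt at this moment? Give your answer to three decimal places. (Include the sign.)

Colonization term: c·p·(h−p) = 0.509×0.296×0.3330 = 0.05017.
Extinction term: e·p = 0.05328.
dp/dt = 0.05017 − 0.05328 = -0.00311.

-0.003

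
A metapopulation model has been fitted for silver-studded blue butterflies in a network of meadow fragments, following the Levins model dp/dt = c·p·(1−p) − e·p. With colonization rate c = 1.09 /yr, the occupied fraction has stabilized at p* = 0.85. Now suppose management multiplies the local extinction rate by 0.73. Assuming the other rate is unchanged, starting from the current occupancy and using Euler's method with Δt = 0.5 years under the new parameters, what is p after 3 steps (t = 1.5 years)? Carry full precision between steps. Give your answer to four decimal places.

Balance c(1−p*) = e gives e = 1.09×(1 − 0.85000) = 0.16350.
Starting from p₀ = 0.85000; update p ← p + (dp/dt)·Δt with the new parameters.
p: 0.85000 → 0.86876  (Δp = +0.01876)
p: 0.86876 → 0.87905  (Δp = +0.01029)
p: 0.87905 → 0.88454  (Δp = +0.00548)

0.8845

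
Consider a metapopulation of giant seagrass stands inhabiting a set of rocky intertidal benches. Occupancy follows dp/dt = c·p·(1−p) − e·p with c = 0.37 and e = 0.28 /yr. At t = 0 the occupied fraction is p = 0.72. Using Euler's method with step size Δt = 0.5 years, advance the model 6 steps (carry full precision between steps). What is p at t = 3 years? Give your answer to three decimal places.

0.479

Update rule: p ← p + [c·p·(1−p) − e·p]·Δt with Δt = 0.5.
p: 0.72000 → 0.65650  (Δp = -0.06350)
p: 0.65650 → 0.60631  (Δp = -0.05019)
p: 0.60631 → 0.56558  (Δp = -0.04072)
p: 0.56558 → 0.53186  (Δp = -0.03373)
p: 0.53186 → 0.50346  (Δp = -0.02840)
p: 0.50346 → 0.47922  (Δp = -0.02424)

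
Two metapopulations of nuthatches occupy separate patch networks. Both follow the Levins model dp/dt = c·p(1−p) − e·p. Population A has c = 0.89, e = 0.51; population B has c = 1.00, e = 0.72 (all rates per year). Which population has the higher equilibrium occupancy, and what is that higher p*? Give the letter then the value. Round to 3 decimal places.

A, 0.427

A: p*_A = 1 − 0.51/0.89 = 0.4270.
B: p*_B = 1 − 0.72/1.00 = 0.2800.
A is higher at 0.4270.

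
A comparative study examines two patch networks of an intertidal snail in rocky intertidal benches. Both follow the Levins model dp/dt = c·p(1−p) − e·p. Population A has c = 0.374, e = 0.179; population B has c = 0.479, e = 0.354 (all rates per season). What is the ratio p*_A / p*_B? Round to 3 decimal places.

A: p*_A = 1 − 0.179/0.374 = 0.5214.
B: p*_B = 1 − 0.354/0.479 = 0.2610.
p*_A / p*_B = 0.5214/0.2610 = 1.9980.

1.998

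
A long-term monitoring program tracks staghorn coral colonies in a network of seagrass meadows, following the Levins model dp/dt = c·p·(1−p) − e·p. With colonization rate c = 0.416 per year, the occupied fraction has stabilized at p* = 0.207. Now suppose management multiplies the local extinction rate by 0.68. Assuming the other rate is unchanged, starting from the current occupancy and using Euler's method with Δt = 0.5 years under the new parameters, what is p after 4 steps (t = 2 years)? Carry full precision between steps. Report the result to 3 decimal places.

0.251

Balance c(1−p*) = e gives e = 0.416×(1 − 0.20700) = 0.32989.
Starting from p₀ = 0.20700; update p ← p + (dp/dt)·Δt with the new parameters.
t = 0.5: p = 0.20700 + (+0.01093) = 0.21793
t = 1: p = 0.21793 + (+0.01101) = 0.22893
t = 1.5: p = 0.22893 + (+0.01104) = 0.23997
t = 2: p = 0.23997 + (+0.01102) = 0.25099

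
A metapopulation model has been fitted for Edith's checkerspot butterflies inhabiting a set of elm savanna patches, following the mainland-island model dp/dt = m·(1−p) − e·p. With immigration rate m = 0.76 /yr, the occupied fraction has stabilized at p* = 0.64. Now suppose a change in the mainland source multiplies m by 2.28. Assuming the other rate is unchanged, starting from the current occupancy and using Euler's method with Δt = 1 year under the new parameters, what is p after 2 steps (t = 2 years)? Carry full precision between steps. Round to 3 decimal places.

Balance m(1−p*) = e·p* gives e = m(1−p*)/p* = 0.76×0.36000/0.64000 = 0.42750.
Starting from p₀ = 0.64000; update p ← p + (dp/dt)·Δt with the new parameters.
step 1: Δp = +0.35021, p = 0.99021
step 2: Δp = -0.40635, p = 0.58386

0.584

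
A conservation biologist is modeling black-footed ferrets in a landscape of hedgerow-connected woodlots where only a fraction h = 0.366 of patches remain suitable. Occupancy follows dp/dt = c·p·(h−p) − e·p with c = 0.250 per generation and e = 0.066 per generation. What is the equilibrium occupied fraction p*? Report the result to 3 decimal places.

Setting dp/dt = 0 and dividing by p* gives c·(h−p*) = e.
So p* = h − e/c = 0.366 − 0.066/0.250 = 0.366 − 0.2640 = 0.1020.

0.102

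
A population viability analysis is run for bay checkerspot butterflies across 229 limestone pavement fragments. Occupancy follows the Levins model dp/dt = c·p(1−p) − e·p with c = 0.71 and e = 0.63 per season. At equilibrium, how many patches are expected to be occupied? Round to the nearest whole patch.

p* = 1 − e/c = 1 − 0.63/0.71 = 0.1127.
Expected occupied patches = N × p* = 229 × 0.1127 = 25.80 ≈ 26.

26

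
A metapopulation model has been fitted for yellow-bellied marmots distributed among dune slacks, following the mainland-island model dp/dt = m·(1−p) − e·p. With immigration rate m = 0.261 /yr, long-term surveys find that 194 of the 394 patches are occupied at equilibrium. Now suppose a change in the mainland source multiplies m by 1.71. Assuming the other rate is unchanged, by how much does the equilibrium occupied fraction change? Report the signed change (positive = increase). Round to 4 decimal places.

0.1315

Observed p* = 194/394 = 0.49239.
Balance m(1−p*) = e·p* gives e = m(1−p*)/p* = 0.261×0.50761/0.49239 = 0.26907.
New p* = m/(m+e) = 0.44631/(0.44631+0.26907) = 0.62388.
Δp* = 0.62388 − 0.49239 = +0.13149.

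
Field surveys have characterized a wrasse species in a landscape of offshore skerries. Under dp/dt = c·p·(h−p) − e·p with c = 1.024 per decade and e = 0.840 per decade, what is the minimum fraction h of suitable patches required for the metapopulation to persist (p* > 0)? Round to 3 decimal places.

0.820

p* = h − e/c is positive only when h > e/c.
h_min = e/c = 0.840/1.024 = 0.8203.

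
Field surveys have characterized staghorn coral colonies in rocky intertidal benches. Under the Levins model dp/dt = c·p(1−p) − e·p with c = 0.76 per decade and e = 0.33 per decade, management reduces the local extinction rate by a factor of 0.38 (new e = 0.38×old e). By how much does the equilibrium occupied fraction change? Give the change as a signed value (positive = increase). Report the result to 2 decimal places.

Before: p* = 1 − 0.33/0.76 = 0.5658.
After the change, c = 0.76, e = 0.1254, so p* = 1 − 0.1254/0.76 = 0.8350.
Δp* = 0.8350 − 0.5658 = +0.2692.

0.27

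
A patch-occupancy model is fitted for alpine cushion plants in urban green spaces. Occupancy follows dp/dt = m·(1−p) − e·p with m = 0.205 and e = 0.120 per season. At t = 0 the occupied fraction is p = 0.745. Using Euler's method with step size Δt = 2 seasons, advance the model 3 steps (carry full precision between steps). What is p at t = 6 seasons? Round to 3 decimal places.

Update rule: p ← p + [m·(1−p) − e·p]·Δt with Δt = 2.
  1  |  dp/dt·Δt = -0.074250  |  p_1 = 0.670750
  2  |  dp/dt·Δt = -0.025987  |  p_2 = 0.644763
  3  |  dp/dt·Δt = -0.009096  |  p_3 = 0.635667

0.636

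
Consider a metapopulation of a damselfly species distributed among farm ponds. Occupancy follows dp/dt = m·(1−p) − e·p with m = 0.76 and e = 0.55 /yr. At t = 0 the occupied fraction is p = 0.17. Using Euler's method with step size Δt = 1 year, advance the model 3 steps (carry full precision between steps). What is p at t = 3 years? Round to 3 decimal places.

Update rule: p ← p + [m·(1−p) − e·p]·Δt with Δt = 1.
t = 1: p = 0.17000 + (+0.53730) = 0.70730
t = 2: p = 0.70730 + (-0.16656) = 0.54074
t = 3: p = 0.54074 + (+0.05163) = 0.59237

0.592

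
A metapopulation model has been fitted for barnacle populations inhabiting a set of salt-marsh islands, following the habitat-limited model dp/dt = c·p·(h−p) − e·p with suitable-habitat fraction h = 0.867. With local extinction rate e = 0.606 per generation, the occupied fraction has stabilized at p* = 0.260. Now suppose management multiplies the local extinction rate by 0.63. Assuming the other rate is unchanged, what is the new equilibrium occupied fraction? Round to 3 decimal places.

0.485

Balance c(h−p*) = e gives c = e/(0.867 − 0.26000) = 0.606/0.60700 = 0.99835.
New p* = 0.867 − e/c = 0.867 − 0.38178/0.99835 = 0.48459.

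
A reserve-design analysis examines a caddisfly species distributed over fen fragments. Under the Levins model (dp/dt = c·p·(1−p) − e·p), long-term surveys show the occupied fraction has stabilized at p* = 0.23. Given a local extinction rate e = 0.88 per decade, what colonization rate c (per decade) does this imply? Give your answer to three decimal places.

1.143

At equilibrium c(1−p*) = e, so c = e/(1−p*).
c = 0.88/(1 − 0.23) = 0.88/0.7700 = 1.1429.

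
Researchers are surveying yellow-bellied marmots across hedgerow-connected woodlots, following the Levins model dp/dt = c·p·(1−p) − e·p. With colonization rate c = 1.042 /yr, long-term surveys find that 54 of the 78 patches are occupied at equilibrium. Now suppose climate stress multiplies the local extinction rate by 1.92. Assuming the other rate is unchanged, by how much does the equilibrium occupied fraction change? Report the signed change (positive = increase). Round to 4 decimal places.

-0.2831

Observed p* = 54/78 = 0.69231.
Balance c(1−p*) = e gives e = 1.042×(1 − 0.69231) = 0.32061.
New p* = 1 − e/c = 1 − 0.61557/1.04200 = 0.40924.
Δp* = 0.40924 − 0.69231 = -0.28307.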